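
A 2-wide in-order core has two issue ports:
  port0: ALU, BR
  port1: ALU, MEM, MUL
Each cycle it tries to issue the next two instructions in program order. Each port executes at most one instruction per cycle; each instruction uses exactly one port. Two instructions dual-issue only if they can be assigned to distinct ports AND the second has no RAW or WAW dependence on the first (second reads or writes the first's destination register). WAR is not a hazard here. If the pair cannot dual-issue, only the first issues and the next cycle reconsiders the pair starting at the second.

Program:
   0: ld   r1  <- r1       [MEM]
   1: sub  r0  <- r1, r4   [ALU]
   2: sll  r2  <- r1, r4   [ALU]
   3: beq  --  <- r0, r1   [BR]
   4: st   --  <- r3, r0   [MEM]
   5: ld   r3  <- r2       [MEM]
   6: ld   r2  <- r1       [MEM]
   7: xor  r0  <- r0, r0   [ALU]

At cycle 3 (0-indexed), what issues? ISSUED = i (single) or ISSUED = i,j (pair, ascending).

ISSUED = 5

[0] i0  ld.MEM  -- RAW r1
[1] i1,i2  sub.ALU+sll.ALU  -- 2-wide
[2] i3,i4  beq.BR+st.MEM  -- 2-wide
[3] i5  ld.MEM  -- no-port MEM/MEM
[4] i6,i7  ld.MEM+xor.ALU  -- 2-wide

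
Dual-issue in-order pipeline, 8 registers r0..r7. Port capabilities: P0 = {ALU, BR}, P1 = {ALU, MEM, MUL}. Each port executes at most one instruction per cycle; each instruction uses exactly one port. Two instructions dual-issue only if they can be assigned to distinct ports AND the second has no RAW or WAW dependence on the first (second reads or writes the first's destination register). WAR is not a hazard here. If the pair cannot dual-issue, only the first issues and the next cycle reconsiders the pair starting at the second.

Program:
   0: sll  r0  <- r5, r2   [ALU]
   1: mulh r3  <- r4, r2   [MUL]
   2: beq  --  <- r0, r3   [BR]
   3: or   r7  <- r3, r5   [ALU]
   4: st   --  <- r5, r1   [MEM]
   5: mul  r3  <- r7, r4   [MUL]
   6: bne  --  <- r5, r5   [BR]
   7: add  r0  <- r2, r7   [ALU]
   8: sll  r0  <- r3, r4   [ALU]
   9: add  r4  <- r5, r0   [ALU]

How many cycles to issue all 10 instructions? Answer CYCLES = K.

t=0 i0+i1:sll/mulh ; dual
t=1 i2+i3:beq/or ; dual
t=2 i4:st ; no-port MEM/MUL
t=3 i5+i6:mul/bne ; dual
t=4 i7:add ; WAW r0
t=5 i8:sll ; RAW r0
t=6 i9:add ; tail

CYCLES = 7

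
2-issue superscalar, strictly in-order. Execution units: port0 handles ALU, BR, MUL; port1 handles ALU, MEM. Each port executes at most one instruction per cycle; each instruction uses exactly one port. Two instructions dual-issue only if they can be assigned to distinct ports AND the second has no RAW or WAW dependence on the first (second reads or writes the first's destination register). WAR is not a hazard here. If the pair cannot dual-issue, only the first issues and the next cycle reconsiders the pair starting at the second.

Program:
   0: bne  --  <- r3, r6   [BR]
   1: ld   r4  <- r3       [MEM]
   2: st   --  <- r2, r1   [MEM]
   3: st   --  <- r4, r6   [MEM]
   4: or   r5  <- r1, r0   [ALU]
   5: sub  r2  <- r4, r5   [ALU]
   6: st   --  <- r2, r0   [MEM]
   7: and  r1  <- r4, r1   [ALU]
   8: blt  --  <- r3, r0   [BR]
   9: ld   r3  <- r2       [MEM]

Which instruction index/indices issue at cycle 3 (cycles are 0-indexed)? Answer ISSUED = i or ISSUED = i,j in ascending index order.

#0 head=0: bne.BR;ld.MEM i0,i1 2-wide
#1 head=2: st.MEM i2 no-port MEM/MEM
#2 head=3: st.MEM;or.ALU i3,i4 2-wide
#3 head=5: sub.ALU i5 RAW r2
#4 head=6: st.MEM;and.ALU i6,i7 2-wide
#5 head=8: blt.BR;ld.MEM i8,i9 2-wide

ISSUED = 5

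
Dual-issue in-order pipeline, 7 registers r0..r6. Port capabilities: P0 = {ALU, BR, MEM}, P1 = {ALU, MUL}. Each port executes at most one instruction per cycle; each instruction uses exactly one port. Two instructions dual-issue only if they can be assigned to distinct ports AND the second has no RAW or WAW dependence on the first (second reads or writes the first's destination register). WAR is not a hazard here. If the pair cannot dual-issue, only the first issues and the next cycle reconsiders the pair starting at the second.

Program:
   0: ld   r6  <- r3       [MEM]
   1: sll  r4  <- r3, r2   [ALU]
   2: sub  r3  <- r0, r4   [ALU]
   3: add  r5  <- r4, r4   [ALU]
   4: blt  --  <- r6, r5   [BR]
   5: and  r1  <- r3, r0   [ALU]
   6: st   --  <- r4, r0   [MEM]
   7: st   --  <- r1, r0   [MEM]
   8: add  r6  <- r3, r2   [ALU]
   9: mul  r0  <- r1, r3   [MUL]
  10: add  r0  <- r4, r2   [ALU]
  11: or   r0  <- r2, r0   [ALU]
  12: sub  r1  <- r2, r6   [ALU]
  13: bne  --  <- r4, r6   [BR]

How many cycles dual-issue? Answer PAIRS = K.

PAIRS = 5

  cy0 -> i0+i1 (ld/sll) 2-wide
  cy1 -> i2+i3 (sub/add) 2-wide
  cy2 -> i4+i5 (blt/and) 2-wide
  cy3 -> i6 (st) no-port MEM/MEM
  cy4 -> i7+i8 (st/add) 2-wide
  cy5 -> i9 (mul) WAW r0
  cy6 -> i10 (add) RAW+WAW r0
  cy7 -> i11+i12 (or/sub) 2-wide
  cy8 -> i13 (bne) tail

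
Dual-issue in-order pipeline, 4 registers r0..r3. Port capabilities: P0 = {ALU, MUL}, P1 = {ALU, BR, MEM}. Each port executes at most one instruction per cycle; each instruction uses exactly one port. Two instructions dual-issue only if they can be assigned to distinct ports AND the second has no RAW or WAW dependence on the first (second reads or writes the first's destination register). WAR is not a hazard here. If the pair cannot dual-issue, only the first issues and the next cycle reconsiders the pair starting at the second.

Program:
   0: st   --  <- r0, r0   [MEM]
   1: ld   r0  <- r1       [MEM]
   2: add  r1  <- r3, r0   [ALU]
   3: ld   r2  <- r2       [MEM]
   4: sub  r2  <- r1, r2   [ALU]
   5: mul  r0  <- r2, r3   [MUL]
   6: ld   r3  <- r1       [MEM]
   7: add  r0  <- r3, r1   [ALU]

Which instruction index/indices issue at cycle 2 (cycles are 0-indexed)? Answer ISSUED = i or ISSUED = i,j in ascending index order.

c0: i0 st.MEM  no-port MEM/MEM
c1: i1 ld.MEM  RAW r0
c2: i2&i3 add.ALU ld.MEM  dual
c3: i4 sub.ALU  RAW r2
c4: i5&i6 mul.MUL ld.MEM  dual
c5: i7 add.ALU  tail

ISSUED = 2,3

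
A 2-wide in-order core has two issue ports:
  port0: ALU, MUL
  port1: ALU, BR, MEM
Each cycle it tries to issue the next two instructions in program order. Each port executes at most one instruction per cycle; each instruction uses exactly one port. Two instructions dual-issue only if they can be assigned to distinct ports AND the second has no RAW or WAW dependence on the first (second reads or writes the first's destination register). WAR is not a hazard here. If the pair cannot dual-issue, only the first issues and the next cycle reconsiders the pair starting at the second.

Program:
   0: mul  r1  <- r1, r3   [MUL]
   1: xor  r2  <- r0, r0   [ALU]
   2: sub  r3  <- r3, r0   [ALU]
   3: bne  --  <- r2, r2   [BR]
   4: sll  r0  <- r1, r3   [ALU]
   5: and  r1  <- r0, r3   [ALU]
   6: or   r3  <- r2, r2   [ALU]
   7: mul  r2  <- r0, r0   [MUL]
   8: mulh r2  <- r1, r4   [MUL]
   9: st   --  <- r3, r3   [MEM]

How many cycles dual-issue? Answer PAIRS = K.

t=0 i0+i1:mul+xor ; dual
t=1 i2+i3:sub+bne ; dual
t=2 i4:sll ; RAW r0
t=3 i5+i6:and+or ; dual
t=4 i7:mul ; no-port MUL/MUL
t=5 i8+i9:mulh+st ; dual

PAIRS = 4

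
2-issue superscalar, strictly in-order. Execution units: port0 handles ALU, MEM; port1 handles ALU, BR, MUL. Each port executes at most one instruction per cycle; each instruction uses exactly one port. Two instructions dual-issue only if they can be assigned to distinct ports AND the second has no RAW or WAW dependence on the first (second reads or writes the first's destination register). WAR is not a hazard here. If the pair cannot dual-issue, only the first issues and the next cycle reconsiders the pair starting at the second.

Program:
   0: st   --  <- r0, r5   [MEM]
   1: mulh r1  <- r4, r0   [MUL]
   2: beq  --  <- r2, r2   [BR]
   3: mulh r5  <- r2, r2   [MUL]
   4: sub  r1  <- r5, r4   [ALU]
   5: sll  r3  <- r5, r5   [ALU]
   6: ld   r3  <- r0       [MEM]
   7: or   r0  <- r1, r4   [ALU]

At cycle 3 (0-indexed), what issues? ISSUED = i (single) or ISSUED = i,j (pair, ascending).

0. st;mulh @i0,i1  | pair
1. beq @i2  | no-port BR/MUL
2. mulh @i3  | RAW r5
3. sub;sll @i4,i5  | pair
4. ld;or @i6,i7  | pair

ISSUED = 4,5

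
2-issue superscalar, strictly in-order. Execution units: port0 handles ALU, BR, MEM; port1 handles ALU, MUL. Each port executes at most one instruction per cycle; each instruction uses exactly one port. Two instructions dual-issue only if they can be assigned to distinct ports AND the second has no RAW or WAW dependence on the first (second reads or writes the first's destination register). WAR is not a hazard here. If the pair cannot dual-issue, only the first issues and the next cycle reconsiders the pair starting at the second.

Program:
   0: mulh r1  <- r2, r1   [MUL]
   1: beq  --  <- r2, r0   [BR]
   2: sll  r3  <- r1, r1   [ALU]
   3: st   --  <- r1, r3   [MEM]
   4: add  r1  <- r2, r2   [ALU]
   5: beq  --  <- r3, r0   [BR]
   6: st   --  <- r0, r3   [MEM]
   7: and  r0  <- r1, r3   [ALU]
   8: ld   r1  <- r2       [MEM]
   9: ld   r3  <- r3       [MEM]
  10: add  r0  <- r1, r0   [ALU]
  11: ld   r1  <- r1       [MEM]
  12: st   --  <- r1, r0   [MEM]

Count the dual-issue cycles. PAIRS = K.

PAIRS = 4

0. mulh.MUL/beq.BR @i0&i1  | 2-wide
1. sll.ALU @i2  | RAW r3
2. st.MEM/add.ALU @i3&i4  | 2-wide
3. beq.BR @i5  | no-port BR/MEM
4. st.MEM/and.ALU @i6&i7  | 2-wide
5. ld.MEM @i8  | no-port MEM/MEM
6. ld.MEM/add.ALU @i9&i10  | 2-wide
7. ld.MEM @i11  | no-port MEM/MEM
8. st.MEM @i12  | tail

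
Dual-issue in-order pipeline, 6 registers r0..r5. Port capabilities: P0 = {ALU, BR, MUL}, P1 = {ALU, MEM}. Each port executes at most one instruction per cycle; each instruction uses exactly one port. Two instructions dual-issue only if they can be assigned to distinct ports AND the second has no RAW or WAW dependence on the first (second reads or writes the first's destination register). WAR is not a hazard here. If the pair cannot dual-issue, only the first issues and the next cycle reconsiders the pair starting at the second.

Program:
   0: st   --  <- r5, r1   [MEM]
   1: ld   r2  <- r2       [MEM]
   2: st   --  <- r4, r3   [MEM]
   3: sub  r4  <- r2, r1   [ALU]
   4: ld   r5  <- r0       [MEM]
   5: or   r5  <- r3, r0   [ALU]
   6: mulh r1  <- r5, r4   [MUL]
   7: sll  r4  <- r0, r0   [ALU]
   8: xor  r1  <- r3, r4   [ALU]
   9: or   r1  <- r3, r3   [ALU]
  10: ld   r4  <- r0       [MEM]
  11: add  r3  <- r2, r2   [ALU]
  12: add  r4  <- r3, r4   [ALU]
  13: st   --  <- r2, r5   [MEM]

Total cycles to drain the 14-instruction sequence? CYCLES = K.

CYCLES = 10

c0: i0 st  no-port MEM/MEM
c1: i1 ld  no-port MEM/MEM
c2: i2&i3 st;sub  pair
c3: i4 ld  WAW r5
c4: i5 or  RAW r5
c5: i6&i7 mulh;sll  pair
c6: i8 xor  WAW r1
c7: i9&i10 or;ld  pair
c8: i11 add  RAW r3
c9: i12&i13 add;st  pair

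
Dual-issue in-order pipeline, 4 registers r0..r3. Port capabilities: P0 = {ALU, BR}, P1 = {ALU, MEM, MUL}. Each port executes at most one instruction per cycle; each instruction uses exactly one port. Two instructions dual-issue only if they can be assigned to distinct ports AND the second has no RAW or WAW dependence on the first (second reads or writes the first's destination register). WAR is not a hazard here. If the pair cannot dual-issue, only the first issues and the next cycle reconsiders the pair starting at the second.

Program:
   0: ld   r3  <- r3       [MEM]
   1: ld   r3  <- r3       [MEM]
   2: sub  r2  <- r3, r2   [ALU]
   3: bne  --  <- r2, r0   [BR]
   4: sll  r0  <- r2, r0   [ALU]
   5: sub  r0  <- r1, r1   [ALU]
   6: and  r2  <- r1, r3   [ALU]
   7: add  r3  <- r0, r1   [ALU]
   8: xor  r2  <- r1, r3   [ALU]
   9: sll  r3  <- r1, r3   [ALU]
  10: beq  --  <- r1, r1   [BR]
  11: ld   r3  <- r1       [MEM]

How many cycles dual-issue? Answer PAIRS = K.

PAIRS = 4

#0 head=0: ld i0 no-port MEM/MEM
#1 head=1: ld i1 RAW r3
#2 head=2: sub i2 RAW r2
#3 head=3: bne;sll i3+i4 2-wide
#4 head=5: sub;and i5+i6 2-wide
#5 head=7: add i7 RAW r3
#6 head=8: xor;sll i8+i9 2-wide
#7 head=10: beq;ld i10+i11 2-wide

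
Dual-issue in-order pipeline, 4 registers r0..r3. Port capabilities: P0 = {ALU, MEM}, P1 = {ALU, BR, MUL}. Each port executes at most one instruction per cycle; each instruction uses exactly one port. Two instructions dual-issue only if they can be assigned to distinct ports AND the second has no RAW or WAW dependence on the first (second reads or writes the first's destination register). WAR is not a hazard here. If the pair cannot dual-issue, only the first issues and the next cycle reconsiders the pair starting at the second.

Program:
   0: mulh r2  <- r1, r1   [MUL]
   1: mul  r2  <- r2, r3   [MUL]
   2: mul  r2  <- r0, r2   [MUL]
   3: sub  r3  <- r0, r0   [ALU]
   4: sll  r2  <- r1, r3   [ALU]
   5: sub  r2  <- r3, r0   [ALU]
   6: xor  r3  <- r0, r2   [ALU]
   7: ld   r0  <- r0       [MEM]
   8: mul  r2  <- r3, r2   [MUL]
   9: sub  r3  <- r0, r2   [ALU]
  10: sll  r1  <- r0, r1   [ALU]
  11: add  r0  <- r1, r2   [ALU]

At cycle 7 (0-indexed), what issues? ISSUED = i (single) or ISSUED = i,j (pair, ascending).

  cy0 -> i0 (mulh) no-port MUL/MUL
  cy1 -> i1 (mul) no-port MUL/MUL
  cy2 -> i2+i3 (mul+sub) dual
  cy3 -> i4 (sll) WAW r2
  cy4 -> i5 (sub) RAW r2
  cy5 -> i6+i7 (xor+ld) dual
  cy6 -> i8 (mul) RAW r2
  cy7 -> i9+i10 (sub+sll) dual
  cy8 -> i11 (add) tail

ISSUED = 9,10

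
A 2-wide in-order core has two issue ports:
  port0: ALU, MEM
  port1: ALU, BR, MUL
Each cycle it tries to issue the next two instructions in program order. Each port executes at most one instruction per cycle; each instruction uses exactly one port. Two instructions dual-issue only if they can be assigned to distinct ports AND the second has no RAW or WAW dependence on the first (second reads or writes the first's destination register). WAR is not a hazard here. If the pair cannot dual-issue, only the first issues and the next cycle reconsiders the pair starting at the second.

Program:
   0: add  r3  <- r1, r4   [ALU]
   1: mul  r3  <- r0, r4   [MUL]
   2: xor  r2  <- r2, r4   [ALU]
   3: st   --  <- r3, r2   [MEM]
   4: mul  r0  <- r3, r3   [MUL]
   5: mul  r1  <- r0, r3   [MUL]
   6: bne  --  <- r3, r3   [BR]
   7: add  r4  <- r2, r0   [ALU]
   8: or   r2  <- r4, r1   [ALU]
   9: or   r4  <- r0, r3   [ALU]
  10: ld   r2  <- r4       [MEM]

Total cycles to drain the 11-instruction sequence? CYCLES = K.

CYCLES = 7

[0] i0  add.ALU  -- WAW r3
[1] i1+i2  mul.MUL;xor.ALU  -- pair
[2] i3+i4  st.MEM;mul.MUL  -- pair
[3] i5  mul.MUL  -- no-port MUL/BR
[4] i6+i7  bne.BR;add.ALU  -- pair
[5] i8+i9  or.ALU;or.ALU  -- pair
[6] i10  ld.MEM  -- tail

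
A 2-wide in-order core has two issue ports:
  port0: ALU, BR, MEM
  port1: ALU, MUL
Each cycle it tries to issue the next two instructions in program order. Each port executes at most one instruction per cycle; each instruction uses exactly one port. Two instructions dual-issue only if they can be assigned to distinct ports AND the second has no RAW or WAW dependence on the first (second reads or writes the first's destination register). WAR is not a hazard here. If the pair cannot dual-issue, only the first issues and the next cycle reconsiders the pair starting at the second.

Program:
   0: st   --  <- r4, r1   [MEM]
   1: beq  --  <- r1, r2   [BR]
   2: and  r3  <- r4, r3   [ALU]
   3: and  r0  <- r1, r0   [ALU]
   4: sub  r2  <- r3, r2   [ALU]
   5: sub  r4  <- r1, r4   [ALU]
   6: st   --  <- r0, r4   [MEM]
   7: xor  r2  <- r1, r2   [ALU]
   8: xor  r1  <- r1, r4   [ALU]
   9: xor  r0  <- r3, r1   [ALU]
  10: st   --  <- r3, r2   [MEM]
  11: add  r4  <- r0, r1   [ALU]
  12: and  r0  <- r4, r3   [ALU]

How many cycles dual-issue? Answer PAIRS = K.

PAIRS = 4

0. st @i0  | no-port MEM/BR
1. beq+and @i1/i2  | 2-wide
2. and+sub @i3/i4  | 2-wide
3. sub @i5  | RAW r4
4. st+xor @i6/i7  | 2-wide
5. xor @i8  | RAW r1
6. xor+st @i9/i10  | 2-wide
7. add @i11  | RAW r4
8. and @i12  | tail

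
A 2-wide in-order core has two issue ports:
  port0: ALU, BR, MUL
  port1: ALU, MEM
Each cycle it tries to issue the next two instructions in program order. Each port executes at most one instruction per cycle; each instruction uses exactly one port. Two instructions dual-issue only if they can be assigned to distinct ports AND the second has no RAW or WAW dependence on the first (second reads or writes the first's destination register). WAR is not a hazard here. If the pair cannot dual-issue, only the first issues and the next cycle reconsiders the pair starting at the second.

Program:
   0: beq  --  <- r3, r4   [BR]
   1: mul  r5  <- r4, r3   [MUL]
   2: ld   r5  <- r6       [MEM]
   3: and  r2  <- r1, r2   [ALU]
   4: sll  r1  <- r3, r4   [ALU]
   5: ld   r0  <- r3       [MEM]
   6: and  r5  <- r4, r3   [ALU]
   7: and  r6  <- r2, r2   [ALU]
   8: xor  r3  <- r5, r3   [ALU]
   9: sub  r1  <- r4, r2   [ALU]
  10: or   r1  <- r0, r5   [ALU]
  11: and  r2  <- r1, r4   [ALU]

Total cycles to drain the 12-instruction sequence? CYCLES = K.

  cy0 -> i0 (beq.BR) no-port BR/MUL
  cy1 -> i1 (mul.MUL) WAW r5
  cy2 -> i2/i3 (ld.MEM/and.ALU) 2-wide
  cy3 -> i4/i5 (sll.ALU/ld.MEM) 2-wide
  cy4 -> i6/i7 (and.ALU/and.ALU) 2-wide
  cy5 -> i8/i9 (xor.ALU/sub.ALU) 2-wide
  cy6 -> i10 (or.ALU) RAW r1
  cy7 -> i11 (and.ALU) tail

CYCLES = 8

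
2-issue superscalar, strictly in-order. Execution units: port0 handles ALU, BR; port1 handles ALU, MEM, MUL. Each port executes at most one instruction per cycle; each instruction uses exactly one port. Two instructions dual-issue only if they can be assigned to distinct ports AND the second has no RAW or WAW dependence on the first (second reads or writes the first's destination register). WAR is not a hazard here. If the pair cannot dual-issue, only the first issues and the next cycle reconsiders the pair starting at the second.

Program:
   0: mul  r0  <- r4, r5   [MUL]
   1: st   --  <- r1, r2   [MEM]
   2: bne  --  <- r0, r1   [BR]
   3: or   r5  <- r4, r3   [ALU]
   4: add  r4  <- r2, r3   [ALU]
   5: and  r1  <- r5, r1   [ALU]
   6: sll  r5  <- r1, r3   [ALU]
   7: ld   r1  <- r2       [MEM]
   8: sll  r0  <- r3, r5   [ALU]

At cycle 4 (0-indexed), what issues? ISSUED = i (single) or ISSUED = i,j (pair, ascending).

  cy0 -> i0 (mul.MUL) no-port MUL/MEM
  cy1 -> i1/i2 (st.MEM bne.BR) pair
  cy2 -> i3/i4 (or.ALU add.ALU) pair
  cy3 -> i5 (and.ALU) RAW r1
  cy4 -> i6/i7 (sll.ALU ld.MEM) pair
  cy5 -> i8 (sll.ALU) tail

ISSUED = 6,7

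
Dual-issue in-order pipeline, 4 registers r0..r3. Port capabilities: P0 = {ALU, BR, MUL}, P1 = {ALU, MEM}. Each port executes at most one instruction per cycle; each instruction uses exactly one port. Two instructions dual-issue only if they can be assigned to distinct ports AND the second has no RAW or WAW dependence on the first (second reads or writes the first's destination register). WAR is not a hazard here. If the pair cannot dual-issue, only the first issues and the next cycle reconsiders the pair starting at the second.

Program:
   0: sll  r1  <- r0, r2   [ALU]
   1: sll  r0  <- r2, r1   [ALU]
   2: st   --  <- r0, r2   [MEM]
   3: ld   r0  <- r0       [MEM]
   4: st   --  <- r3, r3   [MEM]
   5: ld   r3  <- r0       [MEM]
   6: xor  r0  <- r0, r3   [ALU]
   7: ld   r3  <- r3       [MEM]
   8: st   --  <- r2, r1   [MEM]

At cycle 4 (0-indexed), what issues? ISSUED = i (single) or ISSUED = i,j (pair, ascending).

t=0 i0:sll.ALU ; RAW r1
t=1 i1:sll.ALU ; RAW r0
t=2 i2:st.MEM ; no-port MEM/MEM
t=3 i3:ld.MEM ; no-port MEM/MEM
t=4 i4:st.MEM ; no-port MEM/MEM
t=5 i5:ld.MEM ; RAW r3
t=6 i6/i7:xor.ALU/ld.MEM ; pair
t=7 i8:st.MEM ; tail

ISSUED = 4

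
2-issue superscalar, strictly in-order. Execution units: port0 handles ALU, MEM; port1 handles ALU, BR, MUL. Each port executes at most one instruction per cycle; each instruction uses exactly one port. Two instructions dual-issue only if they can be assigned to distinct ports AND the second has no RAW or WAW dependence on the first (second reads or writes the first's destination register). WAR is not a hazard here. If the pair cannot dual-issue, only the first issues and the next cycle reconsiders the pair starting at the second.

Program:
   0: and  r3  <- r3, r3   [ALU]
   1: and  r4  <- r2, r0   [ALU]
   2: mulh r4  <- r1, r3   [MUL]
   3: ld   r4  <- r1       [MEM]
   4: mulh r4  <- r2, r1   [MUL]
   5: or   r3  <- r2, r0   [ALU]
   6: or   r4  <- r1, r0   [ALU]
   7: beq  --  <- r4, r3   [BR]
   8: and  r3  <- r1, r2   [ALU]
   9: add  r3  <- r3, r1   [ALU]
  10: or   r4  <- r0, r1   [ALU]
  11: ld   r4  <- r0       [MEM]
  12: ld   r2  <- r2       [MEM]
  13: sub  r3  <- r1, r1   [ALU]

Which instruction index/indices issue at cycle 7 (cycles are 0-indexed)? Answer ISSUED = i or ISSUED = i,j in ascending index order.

t=0 i0,i1:and.ALU;and.ALU ; dual
t=1 i2:mulh.MUL ; WAW r4
t=2 i3:ld.MEM ; WAW r4
t=3 i4,i5:mulh.MUL;or.ALU ; dual
t=4 i6:or.ALU ; RAW r4
t=5 i7,i8:beq.BR;and.ALU ; dual
t=6 i9,i10:add.ALU;or.ALU ; dual
t=7 i11:ld.MEM ; no-port MEM/MEM
t=8 i12,i13:ld.MEM;sub.ALU ; dual

ISSUED = 11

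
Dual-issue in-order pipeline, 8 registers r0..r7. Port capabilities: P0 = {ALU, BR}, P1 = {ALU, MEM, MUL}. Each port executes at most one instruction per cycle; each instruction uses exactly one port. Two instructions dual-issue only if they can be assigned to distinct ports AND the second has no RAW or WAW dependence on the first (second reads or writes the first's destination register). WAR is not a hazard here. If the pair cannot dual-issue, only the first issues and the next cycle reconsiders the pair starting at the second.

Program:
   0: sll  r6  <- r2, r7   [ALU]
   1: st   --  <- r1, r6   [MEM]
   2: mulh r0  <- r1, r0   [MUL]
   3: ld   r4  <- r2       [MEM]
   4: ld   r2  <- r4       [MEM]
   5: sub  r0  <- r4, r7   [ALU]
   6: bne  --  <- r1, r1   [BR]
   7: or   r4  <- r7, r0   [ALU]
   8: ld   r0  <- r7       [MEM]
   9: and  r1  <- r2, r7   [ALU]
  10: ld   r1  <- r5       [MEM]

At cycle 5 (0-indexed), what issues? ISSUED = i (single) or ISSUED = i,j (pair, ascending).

ISSUED = 6,7

t=0 i0:sll.ALU ; RAW r6
t=1 i1:st.MEM ; no-port MEM/MUL
t=2 i2:mulh.MUL ; no-port MUL/MEM
t=3 i3:ld.MEM ; no-port MEM/MEM
t=4 i4,i5:ld.MEM;sub.ALU ; dual
t=5 i6,i7:bne.BR;or.ALU ; dual
t=6 i8,i9:ld.MEM;and.ALU ; dual
t=7 i10:ld.MEM ; tail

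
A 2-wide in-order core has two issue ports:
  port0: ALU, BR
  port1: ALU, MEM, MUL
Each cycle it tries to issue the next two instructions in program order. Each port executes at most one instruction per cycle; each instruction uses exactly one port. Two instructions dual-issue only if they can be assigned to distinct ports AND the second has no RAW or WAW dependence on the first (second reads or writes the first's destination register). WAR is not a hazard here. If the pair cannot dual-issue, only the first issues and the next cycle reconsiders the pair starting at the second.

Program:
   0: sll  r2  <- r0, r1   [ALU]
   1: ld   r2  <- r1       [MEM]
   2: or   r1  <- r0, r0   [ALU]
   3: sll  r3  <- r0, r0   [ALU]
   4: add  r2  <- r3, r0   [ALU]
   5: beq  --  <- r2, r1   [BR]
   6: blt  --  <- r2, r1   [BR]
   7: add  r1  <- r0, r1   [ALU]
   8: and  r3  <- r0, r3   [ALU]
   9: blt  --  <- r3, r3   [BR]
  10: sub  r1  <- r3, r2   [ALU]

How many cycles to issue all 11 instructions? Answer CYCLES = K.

0. sll @i0  | WAW r2
1. ld;or @i1+i2  | 2-wide
2. sll @i3  | RAW r3
3. add @i4  | RAW r2
4. beq @i5  | no-port BR/BR
5. blt;add @i6+i7  | 2-wide
6. and @i8  | RAW r3
7. blt;sub @i9+i10  | 2-wide

CYCLES = 8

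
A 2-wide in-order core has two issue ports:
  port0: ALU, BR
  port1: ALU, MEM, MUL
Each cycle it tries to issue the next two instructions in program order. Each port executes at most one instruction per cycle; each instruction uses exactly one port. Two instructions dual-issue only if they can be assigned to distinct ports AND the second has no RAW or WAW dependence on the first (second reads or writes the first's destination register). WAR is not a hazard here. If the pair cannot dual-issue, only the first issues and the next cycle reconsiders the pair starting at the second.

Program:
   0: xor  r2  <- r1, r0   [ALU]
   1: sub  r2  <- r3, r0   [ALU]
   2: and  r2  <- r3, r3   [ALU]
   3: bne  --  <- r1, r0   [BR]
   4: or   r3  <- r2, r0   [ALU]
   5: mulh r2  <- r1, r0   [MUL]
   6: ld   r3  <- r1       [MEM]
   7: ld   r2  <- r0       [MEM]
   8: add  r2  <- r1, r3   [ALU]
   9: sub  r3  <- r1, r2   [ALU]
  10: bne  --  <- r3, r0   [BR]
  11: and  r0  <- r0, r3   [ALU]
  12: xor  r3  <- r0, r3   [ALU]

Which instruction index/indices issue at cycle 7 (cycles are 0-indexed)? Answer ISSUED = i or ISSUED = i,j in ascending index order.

0. xor.ALU @i0  | WAW r2
1. sub.ALU @i1  | WAW r2
2. and.ALU+bne.BR @i2/i3  | pair
3. or.ALU+mulh.MUL @i4/i5  | pair
4. ld.MEM @i6  | no-port MEM/MEM
5. ld.MEM @i7  | WAW r2
6. add.ALU @i8  | RAW r2
7. sub.ALU @i9  | RAW r3
8. bne.BR+and.ALU @i10/i11  | pair
9. xor.ALU @i12  | tail

ISSUED = 9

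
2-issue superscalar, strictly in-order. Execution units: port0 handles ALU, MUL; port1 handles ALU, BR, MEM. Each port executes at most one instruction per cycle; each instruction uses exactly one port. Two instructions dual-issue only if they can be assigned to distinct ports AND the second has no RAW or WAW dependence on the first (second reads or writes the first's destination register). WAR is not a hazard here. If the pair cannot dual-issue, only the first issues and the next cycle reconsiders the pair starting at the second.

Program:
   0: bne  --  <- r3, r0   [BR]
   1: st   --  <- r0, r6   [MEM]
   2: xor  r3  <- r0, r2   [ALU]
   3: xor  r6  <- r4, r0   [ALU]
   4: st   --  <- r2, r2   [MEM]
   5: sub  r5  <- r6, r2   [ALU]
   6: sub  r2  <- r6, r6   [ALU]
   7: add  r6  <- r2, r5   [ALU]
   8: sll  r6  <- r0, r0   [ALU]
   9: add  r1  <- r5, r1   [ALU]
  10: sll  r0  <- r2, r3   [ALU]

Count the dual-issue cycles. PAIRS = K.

PAIRS = 4

[0] i0  bne.BR  -- no-port BR/MEM
[1] i1/i2  st.MEM/xor.ALU  -- 2-wide
[2] i3/i4  xor.ALU/st.MEM  -- 2-wide
[3] i5/i6  sub.ALU/sub.ALU  -- 2-wide
[4] i7  add.ALU  -- WAW r6
[5] i8/i9  sll.ALU/add.ALU  -- 2-wide
[6] i10  sll.ALU  -- tail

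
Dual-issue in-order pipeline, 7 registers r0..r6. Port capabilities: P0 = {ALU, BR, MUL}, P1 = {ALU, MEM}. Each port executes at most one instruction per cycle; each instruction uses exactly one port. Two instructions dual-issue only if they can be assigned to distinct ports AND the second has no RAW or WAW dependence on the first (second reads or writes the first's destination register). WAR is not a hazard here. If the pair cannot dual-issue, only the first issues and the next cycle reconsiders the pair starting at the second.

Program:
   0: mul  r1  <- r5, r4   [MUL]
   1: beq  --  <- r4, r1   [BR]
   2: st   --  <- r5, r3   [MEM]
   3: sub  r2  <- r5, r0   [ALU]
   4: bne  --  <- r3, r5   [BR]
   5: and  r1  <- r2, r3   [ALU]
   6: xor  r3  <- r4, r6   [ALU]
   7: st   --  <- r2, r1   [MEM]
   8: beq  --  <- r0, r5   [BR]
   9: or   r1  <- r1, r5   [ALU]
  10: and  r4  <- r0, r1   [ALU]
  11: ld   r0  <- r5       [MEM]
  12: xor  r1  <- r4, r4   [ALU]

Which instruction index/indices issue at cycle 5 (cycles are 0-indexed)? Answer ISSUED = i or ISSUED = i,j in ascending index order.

0. mul.MUL @i0  | no-port MUL/BR
1. beq.BR/st.MEM @i1,i2  | pair
2. sub.ALU/bne.BR @i3,i4  | pair
3. and.ALU/xor.ALU @i5,i6  | pair
4. st.MEM/beq.BR @i7,i8  | pair
5. or.ALU @i9  | RAW r1
6. and.ALU/ld.MEM @i10,i11  | pair
7. xor.ALU @i12  | tail

ISSUED = 9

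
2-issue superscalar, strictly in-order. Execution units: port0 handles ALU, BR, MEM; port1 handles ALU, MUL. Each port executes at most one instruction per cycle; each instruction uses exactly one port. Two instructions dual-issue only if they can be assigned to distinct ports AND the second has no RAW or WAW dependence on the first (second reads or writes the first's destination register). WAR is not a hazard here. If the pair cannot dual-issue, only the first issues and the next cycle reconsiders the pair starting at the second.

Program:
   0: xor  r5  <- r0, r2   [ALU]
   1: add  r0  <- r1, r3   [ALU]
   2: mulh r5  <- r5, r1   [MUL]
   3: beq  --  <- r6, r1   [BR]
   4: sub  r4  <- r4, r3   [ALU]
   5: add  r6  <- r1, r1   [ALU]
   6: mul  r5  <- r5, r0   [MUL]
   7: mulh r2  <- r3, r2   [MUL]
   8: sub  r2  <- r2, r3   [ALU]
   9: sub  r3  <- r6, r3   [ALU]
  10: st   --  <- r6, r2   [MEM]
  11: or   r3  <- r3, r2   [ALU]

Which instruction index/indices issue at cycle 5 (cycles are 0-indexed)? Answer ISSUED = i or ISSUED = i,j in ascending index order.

ISSUED = 8,9

c0: i0&i1 xor.ALU/add.ALU  pair
c1: i2&i3 mulh.MUL/beq.BR  pair
c2: i4&i5 sub.ALU/add.ALU  pair
c3: i6 mul.MUL  no-port MUL/MUL
c4: i7 mulh.MUL  RAW+WAW r2
c5: i8&i9 sub.ALU/sub.ALU  pair
c6: i10&i11 st.MEM/or.ALU  pair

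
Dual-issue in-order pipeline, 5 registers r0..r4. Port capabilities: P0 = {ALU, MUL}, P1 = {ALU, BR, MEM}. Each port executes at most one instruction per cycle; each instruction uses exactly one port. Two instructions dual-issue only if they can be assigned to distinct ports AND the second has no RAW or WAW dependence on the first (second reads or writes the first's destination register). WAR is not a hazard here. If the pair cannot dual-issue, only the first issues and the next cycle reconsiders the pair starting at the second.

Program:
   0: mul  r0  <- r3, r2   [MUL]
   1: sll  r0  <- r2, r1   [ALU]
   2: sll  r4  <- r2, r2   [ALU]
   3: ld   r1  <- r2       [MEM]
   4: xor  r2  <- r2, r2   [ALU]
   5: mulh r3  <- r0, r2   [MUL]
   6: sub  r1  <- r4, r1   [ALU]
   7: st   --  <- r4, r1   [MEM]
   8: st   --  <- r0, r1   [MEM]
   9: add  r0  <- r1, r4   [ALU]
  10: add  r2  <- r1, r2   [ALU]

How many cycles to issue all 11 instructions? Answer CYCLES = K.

CYCLES = 7

  cy0 -> i0 (mul) WAW r0
  cy1 -> i1+i2 (sll;sll) dual
  cy2 -> i3+i4 (ld;xor) dual
  cy3 -> i5+i6 (mulh;sub) dual
  cy4 -> i7 (st) no-port MEM/MEM
  cy5 -> i8+i9 (st;add) dual
  cy6 -> i10 (add) tail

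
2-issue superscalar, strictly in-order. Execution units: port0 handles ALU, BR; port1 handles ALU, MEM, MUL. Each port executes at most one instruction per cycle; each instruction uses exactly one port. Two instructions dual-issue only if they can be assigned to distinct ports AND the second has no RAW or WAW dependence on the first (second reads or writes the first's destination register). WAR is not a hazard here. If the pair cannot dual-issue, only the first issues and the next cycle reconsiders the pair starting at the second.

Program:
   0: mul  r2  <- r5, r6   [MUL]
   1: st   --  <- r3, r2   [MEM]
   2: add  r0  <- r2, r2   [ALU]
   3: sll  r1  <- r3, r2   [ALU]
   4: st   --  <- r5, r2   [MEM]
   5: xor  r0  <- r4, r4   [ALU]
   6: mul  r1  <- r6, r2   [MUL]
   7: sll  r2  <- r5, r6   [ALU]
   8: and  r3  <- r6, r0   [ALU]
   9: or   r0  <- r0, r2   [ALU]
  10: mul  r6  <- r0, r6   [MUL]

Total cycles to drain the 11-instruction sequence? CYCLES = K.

CYCLES = 7

  cy0 -> i0 (mul) no-port MUL/MEM
  cy1 -> i1,i2 (st+add) dual
  cy2 -> i3,i4 (sll+st) dual
  cy3 -> i5,i6 (xor+mul) dual
  cy4 -> i7,i8 (sll+and) dual
  cy5 -> i9 (or) RAW r0
  cy6 -> i10 (mul) tail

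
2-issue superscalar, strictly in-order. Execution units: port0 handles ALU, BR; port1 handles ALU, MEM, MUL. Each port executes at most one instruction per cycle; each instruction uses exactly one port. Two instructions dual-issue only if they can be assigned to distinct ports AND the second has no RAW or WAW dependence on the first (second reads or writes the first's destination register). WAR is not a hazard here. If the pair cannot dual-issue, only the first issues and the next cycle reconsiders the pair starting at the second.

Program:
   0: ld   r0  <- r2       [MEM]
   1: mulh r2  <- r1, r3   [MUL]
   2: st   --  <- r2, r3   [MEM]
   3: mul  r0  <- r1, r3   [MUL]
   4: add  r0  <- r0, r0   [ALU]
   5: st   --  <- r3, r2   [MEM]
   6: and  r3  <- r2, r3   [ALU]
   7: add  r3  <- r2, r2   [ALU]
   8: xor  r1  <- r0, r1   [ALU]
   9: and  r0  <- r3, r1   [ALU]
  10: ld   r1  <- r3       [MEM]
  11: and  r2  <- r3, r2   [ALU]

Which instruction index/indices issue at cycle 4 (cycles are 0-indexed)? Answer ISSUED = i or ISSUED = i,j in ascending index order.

0. ld @i0  | no-port MEM/MUL
1. mulh @i1  | no-port MUL/MEM
2. st @i2  | no-port MEM/MUL
3. mul @i3  | RAW+WAW r0
4. add st @i4/i5  | pair
5. and @i6  | WAW r3
6. add xor @i7/i8  | pair
7. and ld @i9/i10  | pair
8. and @i11  | tail

ISSUED = 4,5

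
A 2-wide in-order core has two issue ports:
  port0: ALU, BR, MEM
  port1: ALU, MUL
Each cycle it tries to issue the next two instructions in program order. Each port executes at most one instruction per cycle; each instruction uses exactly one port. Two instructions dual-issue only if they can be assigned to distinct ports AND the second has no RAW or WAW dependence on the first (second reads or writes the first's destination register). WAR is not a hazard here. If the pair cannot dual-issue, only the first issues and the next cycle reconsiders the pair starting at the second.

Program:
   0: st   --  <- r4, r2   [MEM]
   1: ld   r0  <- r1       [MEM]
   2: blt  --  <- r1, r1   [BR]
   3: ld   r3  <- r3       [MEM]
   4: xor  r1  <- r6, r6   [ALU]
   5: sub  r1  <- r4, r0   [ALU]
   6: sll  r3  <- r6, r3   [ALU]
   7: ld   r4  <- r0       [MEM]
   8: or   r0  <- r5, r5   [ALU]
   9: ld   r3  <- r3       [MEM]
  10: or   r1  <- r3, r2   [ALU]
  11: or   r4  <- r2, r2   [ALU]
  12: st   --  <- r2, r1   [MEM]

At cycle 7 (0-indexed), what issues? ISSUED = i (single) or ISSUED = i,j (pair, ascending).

[0] i0  st  -- no-port MEM/MEM
[1] i1  ld  -- no-port MEM/BR
[2] i2  blt  -- no-port BR/MEM
[3] i3&i4  ld/xor  -- pair
[4] i5&i6  sub/sll  -- pair
[5] i7&i8  ld/or  -- pair
[6] i9  ld  -- RAW r3
[7] i10&i11  or/or  -- pair
[8] i12  st  -- tail

ISSUED = 10,11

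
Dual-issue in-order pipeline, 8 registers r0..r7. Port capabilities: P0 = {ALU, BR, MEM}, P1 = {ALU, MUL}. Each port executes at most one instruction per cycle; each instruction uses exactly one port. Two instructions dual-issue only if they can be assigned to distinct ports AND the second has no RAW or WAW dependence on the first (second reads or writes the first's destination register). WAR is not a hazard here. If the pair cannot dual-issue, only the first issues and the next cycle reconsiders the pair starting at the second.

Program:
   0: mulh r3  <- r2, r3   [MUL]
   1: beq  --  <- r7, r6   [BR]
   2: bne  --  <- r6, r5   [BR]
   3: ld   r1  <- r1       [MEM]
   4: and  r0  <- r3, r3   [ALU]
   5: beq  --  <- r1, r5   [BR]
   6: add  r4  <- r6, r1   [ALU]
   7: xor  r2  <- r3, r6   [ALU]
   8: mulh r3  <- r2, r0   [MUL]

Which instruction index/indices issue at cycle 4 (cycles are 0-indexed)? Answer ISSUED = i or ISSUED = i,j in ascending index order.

ISSUED = 7

#0 head=0: mulh.MUL beq.BR i0&i1 2-wide
#1 head=2: bne.BR i2 no-port BR/MEM
#2 head=3: ld.MEM and.ALU i3&i4 2-wide
#3 head=5: beq.BR add.ALU i5&i6 2-wide
#4 head=7: xor.ALU i7 RAW r2
#5 head=8: mulh.MUL i8 tail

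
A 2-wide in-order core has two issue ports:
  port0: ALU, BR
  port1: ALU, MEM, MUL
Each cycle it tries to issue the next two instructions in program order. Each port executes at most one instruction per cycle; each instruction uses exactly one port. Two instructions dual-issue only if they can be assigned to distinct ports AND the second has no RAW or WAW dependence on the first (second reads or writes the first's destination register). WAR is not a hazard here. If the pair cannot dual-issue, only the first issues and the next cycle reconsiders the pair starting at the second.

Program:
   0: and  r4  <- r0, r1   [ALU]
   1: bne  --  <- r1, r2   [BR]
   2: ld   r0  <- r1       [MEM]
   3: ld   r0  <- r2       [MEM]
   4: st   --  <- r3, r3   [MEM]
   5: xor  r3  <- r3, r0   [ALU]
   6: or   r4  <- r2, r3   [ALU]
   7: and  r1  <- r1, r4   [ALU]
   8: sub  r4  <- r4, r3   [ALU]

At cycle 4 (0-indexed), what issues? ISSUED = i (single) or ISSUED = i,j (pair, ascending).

ISSUED = 6

#0 head=0: and bne i0+i1 pair
#1 head=2: ld i2 no-port MEM/MEM
#2 head=3: ld i3 no-port MEM/MEM
#3 head=4: st xor i4+i5 pair
#4 head=6: or i6 RAW r4
#5 head=7: and sub i7+i8 pair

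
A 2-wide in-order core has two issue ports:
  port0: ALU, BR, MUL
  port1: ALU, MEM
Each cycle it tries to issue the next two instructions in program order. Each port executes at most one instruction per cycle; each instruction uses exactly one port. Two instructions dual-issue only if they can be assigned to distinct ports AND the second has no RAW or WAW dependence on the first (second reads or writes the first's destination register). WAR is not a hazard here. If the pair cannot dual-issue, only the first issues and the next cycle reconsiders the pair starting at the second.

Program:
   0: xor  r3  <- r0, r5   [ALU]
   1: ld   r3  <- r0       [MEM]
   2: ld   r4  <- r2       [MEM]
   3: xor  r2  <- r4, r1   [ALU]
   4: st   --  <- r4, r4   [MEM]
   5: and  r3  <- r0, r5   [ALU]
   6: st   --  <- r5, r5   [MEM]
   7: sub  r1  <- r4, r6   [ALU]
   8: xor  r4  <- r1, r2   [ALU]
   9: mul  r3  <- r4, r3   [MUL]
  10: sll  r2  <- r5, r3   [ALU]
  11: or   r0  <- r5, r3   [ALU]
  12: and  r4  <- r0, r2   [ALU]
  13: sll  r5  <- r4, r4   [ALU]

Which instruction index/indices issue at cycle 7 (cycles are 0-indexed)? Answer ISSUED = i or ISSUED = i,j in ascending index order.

  cy0 -> i0 (xor.ALU) WAW r3
  cy1 -> i1 (ld.MEM) no-port MEM/MEM
  cy2 -> i2 (ld.MEM) RAW r4
  cy3 -> i3+i4 (xor.ALU/st.MEM) dual
  cy4 -> i5+i6 (and.ALU/st.MEM) dual
  cy5 -> i7 (sub.ALU) RAW r1
  cy6 -> i8 (xor.ALU) RAW r4
  cy7 -> i9 (mul.MUL) RAW r3
  cy8 -> i10+i11 (sll.ALU/or.ALU) dual
  cy9 -> i12 (and.ALU) RAW r4
  cy10 -> i13 (sll.ALU) tail

ISSUED = 9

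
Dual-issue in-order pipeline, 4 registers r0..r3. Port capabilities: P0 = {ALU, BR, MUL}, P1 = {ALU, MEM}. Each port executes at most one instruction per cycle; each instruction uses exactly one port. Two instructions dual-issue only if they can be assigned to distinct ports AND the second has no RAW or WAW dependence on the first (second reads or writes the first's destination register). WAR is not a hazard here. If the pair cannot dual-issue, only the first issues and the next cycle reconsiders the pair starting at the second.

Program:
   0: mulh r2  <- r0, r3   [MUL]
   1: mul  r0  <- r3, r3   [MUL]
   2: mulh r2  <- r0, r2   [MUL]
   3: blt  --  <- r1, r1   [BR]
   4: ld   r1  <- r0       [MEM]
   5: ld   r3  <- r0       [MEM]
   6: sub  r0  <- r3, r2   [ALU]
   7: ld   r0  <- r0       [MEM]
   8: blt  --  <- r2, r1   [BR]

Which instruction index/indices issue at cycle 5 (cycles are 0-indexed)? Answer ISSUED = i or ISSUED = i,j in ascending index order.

t=0 i0:mulh ; no-port MUL/MUL
t=1 i1:mul ; no-port MUL/MUL
t=2 i2:mulh ; no-port MUL/BR
t=3 i3&i4:blt;ld ; dual
t=4 i5:ld ; RAW r3
t=5 i6:sub ; RAW+WAW r0
t=6 i7&i8:ld;blt ; dual

ISSUED = 6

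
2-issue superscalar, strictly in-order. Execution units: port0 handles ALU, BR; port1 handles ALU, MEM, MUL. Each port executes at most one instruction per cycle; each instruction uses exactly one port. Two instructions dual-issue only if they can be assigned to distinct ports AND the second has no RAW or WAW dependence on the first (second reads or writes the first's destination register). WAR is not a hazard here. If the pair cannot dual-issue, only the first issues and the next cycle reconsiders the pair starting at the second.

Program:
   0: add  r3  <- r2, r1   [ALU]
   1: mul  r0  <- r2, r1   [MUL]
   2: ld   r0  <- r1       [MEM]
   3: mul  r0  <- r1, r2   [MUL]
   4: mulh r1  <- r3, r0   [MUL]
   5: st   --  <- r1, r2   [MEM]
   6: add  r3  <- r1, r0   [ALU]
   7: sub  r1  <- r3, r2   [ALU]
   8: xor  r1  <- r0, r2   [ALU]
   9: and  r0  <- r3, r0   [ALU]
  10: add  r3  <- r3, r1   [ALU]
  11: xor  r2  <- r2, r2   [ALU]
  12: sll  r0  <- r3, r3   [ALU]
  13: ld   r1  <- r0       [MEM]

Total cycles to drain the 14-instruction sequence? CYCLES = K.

CYCLES = 10

[0] i0&i1  add mul  -- 2-wide
[1] i2  ld  -- no-port MEM/MUL
[2] i3  mul  -- no-port MUL/MUL
[3] i4  mulh  -- no-port MUL/MEM
[4] i5&i6  st add  -- 2-wide
[5] i7  sub  -- WAW r1
[6] i8&i9  xor and  -- 2-wide
[7] i10&i11  add xor  -- 2-wide
[8] i12  sll  -- RAW r0
[9] i13  ld  -- tail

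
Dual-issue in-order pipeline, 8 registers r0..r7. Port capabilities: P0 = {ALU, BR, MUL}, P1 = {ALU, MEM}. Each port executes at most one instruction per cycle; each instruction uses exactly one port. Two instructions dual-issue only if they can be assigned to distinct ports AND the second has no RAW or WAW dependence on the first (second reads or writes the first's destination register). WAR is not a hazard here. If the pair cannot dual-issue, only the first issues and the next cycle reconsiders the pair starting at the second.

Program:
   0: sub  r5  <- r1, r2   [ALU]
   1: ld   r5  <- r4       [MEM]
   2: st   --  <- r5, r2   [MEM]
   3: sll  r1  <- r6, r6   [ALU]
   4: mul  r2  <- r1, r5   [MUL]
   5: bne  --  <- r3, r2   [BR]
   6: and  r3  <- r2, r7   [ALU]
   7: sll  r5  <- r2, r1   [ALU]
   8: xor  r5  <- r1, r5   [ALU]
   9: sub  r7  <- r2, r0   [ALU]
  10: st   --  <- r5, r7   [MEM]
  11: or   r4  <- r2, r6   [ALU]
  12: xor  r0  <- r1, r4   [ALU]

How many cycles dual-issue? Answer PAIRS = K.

PAIRS = 4

0. sub @i0  | WAW r5
1. ld @i1  | no-port MEM/MEM
2. st/sll @i2+i3  | 2-wide
3. mul @i4  | no-port MUL/BR
4. bne/and @i5+i6  | 2-wide
5. sll @i7  | RAW+WAW r5
6. xor/sub @i8+i9  | 2-wide
7. st/or @i10+i11  | 2-wide
8. xor @i12  | tail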